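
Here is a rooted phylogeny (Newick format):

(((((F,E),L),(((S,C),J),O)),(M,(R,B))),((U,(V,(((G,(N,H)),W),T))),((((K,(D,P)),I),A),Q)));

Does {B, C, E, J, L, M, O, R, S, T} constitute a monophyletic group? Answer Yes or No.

No

The MRCA of the listed taxa is the root, so the smallest clade containing them is the whole tree.
That clade also contains A, D, F, G, H, I, K, N, P, Q, U, V, W, which are not in the proposed group, so the group is not monophyletic.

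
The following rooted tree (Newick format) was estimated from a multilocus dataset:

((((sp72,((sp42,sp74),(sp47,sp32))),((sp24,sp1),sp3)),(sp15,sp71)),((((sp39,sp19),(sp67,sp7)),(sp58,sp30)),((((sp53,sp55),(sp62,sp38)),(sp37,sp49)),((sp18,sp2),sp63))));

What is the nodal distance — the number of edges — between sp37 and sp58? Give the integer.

7

The MRCA of sp37 and sp58 is the node subtending ((((sp39,sp19),(sp67,sp7)),(sp58,sp30)),((((sp53,sp55),(sp62,sp38)),(sp37,sp49)),((sp18,sp2),sp63))).
From sp37 up to that node: 4 branches. From sp58 up to the same node: 3 branches. Total: 4 + 3 = 7.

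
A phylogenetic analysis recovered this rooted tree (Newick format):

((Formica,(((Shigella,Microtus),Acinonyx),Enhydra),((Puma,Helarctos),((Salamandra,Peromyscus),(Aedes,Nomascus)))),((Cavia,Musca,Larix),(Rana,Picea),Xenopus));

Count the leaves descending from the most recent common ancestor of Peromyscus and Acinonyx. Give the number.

The MRCA of Peromyscus and Acinonyx is the node subtending (Formica,(((Shigella,Microtus),Acinonyx),Enhydra),((Puma,Helarctos),((Salamandra,Peromyscus),(Aedes,Nomascus)))).
That clade contains 11 terminal taxa: Acinonyx, Aedes, Enhydra, Formica, Helarctos, Microtus, Nomascus, Peromyscus, Puma, Salamandra, Shigella.

11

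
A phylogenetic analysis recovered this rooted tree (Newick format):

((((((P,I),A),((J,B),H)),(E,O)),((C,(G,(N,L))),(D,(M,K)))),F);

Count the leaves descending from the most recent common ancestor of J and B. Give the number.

2

The MRCA of J and B is the node subtending (J,B).
That clade contains 2 terminal taxa: B, J.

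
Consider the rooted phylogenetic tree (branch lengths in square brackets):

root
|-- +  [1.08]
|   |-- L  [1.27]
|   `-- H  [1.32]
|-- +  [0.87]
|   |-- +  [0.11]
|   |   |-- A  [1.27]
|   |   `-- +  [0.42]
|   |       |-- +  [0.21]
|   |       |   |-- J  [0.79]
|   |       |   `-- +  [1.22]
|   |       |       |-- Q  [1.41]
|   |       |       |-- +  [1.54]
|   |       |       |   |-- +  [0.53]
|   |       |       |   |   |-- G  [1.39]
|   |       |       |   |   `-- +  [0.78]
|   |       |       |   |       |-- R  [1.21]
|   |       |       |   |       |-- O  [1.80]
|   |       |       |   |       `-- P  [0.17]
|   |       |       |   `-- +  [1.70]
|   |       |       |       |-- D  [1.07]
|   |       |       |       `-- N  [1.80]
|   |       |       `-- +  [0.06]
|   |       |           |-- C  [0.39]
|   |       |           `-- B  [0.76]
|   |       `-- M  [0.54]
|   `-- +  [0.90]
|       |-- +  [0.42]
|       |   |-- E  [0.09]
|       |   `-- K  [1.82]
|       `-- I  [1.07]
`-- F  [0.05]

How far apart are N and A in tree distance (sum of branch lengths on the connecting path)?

The path runs N → … → MRCA → … → A; the MRCA is the node subtending (A,((J,(Q,((G,(R,O,P)),(D,N)),(C,B))),M)).
Branch lengths along that path: 1.80 + 1.70 + 1.54 + 1.22 + 0.21 + 0.42 + 1.27 = 8.16.

8.16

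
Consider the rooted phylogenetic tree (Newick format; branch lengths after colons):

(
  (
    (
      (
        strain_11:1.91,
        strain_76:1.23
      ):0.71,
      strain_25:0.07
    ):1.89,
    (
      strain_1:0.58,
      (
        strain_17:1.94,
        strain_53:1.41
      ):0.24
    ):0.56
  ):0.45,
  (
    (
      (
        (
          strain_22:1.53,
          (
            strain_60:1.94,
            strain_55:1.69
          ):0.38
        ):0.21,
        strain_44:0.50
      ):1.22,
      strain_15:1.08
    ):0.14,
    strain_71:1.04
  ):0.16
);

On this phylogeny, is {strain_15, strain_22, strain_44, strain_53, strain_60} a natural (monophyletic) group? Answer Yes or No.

No

The MRCA of the listed taxa is the root, so the smallest clade containing them is the whole tree.
That clade also contains strain_1, strain_11, strain_17, strain_25, strain_55, strain_71, strain_76, which are not in the proposed group, so the group is not monophyletic.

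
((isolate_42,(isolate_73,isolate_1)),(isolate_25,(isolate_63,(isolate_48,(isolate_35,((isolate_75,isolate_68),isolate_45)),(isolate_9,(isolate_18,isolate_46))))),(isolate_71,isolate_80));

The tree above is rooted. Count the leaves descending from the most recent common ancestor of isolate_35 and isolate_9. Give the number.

8

The MRCA of isolate_35 and isolate_9 is the node subtending (isolate_48,(isolate_35,((isolate_75,isolate_68),isolate_45)),(isolate_9,(isolate_18,isolate_46))).
That clade contains 8 terminal taxa: isolate_18, isolate_35, isolate_45, isolate_46, isolate_48, isolate_68, isolate_75, isolate_9.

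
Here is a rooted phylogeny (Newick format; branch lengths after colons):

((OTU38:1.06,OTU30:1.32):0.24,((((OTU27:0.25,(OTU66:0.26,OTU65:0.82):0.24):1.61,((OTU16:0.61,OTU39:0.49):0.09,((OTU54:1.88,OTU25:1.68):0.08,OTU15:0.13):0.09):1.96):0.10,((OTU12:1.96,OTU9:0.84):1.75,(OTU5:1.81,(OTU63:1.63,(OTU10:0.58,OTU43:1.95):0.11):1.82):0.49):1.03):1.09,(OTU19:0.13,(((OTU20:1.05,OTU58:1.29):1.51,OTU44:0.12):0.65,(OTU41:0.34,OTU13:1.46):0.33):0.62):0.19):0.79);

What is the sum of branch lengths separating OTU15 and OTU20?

7.39

The path runs OTU15 → … → MRCA → … → OTU20; the MRCA is the node subtending ((((OTU27,(OTU66,OTU65)),((OTU16,OTU39),((OTU54,OTU25),OTU15))),((OTU12,OTU9),(OTU5,(OTU63,(OTU10,OTU43))))),(OTU19,(((OTU20,OTU58),OTU44),(OTU41,OTU13)))).
Branch lengths along that path: 0.13 + 0.09 + 1.96 + 0.10 + 1.09 + 0.19 + 0.62 + 0.65 + 1.51 + 1.05 = 7.39.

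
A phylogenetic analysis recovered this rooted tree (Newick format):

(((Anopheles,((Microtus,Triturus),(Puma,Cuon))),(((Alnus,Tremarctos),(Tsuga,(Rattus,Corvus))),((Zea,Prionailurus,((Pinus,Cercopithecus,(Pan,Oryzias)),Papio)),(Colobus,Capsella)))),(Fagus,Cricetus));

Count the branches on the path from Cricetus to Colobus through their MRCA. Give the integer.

7

The MRCA of Cricetus and Colobus is the root of the tree.
From Cricetus up to that node: 2 branches. From Colobus up to the same node: 5 branches. Total: 2 + 5 = 7.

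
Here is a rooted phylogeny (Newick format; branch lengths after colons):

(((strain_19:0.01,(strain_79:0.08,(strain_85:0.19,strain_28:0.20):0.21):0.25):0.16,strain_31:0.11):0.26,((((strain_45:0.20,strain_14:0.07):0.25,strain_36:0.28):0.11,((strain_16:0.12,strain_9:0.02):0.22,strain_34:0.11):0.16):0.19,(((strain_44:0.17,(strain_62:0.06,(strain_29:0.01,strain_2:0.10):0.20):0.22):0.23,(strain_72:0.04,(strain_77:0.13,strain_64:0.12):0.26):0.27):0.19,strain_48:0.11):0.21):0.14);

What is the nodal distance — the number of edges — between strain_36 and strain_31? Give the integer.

The MRCA of strain_36 and strain_31 is the root of the tree.
From strain_36 up to that node: 4 branches. From strain_31 up to the same node: 2 branches. Total: 4 + 2 = 6.

6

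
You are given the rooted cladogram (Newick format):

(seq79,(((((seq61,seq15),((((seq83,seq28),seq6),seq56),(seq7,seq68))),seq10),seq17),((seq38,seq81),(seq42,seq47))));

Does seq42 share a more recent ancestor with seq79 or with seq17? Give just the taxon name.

seq17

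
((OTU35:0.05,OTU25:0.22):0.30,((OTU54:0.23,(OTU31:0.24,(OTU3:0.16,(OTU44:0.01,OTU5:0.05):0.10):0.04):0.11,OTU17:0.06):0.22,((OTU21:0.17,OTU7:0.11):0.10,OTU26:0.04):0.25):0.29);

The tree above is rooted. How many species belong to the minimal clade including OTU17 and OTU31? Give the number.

The MRCA of OTU17 and OTU31 is the node subtending (OTU54,(OTU31,(OTU3,(OTU44,OTU5))),OTU17).
That clade contains 6 terminal taxa: OTU17, OTU3, OTU31, OTU44, OTU5, OTU54.

6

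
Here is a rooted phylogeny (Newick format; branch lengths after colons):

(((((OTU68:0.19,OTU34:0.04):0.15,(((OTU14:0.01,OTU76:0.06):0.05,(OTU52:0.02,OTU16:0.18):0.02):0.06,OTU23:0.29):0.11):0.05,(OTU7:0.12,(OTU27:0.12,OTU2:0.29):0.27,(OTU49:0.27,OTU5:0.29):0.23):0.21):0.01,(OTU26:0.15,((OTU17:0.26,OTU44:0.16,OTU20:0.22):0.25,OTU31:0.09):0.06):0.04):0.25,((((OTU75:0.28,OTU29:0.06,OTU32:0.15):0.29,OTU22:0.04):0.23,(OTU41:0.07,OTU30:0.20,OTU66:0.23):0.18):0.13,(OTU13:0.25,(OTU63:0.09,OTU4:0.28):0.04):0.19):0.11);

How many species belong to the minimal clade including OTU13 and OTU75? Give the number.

The MRCA of OTU13 and OTU75 is the node subtending ((((OTU75,OTU29,OTU32),OTU22),(OTU41,OTU30,OTU66)),(OTU13,(OTU63,OTU4))).
That clade contains 10 terminal taxa: OTU13, OTU22, OTU29, OTU30, OTU32, OTU4, OTU41, OTU63, OTU66, OTU75.

10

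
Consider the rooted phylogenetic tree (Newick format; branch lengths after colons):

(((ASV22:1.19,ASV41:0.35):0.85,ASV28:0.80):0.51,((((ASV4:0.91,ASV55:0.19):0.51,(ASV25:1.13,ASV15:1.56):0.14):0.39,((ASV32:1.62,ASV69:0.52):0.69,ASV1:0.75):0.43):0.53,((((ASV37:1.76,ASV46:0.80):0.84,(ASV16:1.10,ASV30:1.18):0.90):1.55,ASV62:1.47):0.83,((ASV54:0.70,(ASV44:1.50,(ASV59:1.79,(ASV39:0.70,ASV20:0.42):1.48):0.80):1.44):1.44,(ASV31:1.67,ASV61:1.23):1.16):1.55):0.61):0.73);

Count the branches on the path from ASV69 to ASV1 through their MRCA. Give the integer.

The MRCA of ASV69 and ASV1 is the node subtending ((ASV32,ASV69),ASV1).
From ASV69 up to that node: 2 branches. From ASV1 up to the same node: 1 branch. Total: 2 + 1 = 3.

3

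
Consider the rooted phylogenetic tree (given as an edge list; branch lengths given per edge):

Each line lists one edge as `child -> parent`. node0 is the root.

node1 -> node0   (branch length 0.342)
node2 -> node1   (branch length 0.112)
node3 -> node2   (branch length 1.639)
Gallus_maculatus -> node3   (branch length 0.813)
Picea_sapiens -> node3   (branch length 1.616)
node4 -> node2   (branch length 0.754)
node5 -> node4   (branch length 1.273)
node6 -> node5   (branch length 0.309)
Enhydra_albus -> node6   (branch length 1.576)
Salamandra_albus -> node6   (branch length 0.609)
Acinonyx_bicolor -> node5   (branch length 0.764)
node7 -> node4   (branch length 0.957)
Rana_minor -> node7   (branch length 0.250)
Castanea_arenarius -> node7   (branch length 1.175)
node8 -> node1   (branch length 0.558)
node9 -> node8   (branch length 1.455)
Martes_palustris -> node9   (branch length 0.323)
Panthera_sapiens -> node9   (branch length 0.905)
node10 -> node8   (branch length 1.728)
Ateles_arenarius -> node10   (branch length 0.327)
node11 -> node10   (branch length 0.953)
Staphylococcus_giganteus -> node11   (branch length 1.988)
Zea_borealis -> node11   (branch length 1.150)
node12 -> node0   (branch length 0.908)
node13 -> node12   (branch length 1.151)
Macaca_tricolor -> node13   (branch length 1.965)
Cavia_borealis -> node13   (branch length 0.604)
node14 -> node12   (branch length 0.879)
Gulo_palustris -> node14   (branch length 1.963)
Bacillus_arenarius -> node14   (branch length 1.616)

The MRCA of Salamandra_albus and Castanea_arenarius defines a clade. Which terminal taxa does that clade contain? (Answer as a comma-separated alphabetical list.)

Tracing Salamandra_albus: it sits inside (Enhydra_albus,Salamandra_albus).
Tracing Castanea_arenarius: it sits inside (Rana_minor,Castanea_arenarius).
The smallest clade enclosing both is (((Enhydra_albus,Salamandra_albus),Acinonyx_bicolor),(Rana_minor,Castanea_arenarius)); the answer is its 5 terminal taxa in alphabetical order.

Acinonyx_bicolor, Castanea_arenarius, Enhydra_albus, Rana_minor, Salamandra_albus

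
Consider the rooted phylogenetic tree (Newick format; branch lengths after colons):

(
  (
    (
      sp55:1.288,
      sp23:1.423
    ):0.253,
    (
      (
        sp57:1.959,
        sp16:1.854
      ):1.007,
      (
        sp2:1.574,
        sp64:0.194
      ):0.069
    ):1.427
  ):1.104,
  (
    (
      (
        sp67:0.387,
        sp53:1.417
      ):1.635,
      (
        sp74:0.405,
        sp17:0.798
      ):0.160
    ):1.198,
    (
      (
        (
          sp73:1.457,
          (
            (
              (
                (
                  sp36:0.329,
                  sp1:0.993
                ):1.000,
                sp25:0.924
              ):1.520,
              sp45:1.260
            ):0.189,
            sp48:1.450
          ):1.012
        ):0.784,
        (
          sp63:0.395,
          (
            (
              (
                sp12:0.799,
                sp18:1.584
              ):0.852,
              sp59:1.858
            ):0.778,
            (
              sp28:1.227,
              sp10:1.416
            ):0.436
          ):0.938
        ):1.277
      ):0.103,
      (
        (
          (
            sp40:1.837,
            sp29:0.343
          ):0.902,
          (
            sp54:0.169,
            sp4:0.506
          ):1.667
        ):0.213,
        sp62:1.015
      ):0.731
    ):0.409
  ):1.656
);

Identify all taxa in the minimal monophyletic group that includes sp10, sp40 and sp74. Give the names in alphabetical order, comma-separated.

Tracing sp10: it sits inside (sp28,sp10).
Tracing sp40: it sits inside (sp40,sp29).
Tracing sp74: it sits inside (sp74,sp17).
The smallest clade enclosing all 3 is (((sp67,sp53),(sp74,sp17)),(((sp73,((((sp36,sp1),sp25),sp45),sp48)),(sp63,(((sp12,sp18),sp59),(sp28,sp10)))),(((sp40,sp29),(sp54,sp4)),sp62))); the answer is its 21 terminal taxa in alphabetical order.

sp1, sp10, sp12, sp17, sp18, sp25, sp28, sp29, sp36, sp4, sp40, sp45, sp48, sp53, sp54, sp59, sp62, sp63, sp67, sp73, sp74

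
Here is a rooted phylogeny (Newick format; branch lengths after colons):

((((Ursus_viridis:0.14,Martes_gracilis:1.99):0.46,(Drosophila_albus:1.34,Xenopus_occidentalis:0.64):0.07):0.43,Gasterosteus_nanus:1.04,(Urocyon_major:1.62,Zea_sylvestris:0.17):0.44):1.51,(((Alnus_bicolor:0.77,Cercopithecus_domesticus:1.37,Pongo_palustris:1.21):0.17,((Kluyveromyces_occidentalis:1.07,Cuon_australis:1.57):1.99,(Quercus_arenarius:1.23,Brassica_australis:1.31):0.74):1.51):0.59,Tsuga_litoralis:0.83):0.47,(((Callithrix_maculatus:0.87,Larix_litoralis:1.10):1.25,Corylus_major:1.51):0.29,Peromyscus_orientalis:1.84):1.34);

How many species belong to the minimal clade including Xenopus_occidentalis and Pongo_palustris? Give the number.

The MRCA of Xenopus_occidentalis and Pongo_palustris is the root, so the clade is the entire tree.
That clade contains 19 terminal taxa: Alnus_bicolor, Brassica_australis, Callithrix_maculatus, Cercopithecus_domesticus, Corylus_major, Cuon_australis, Drosophila_albus, Gasterosteus_nanus, Kluyveromyces_occidentalis, Larix_litoralis, Martes_gracilis, Peromyscus_orientalis, Pongo_palustris, Quercus_arenarius, Tsuga_litoralis, Urocyon_major, Ursus_viridis, Xenopus_occidentalis, Zea_sylvestris.

19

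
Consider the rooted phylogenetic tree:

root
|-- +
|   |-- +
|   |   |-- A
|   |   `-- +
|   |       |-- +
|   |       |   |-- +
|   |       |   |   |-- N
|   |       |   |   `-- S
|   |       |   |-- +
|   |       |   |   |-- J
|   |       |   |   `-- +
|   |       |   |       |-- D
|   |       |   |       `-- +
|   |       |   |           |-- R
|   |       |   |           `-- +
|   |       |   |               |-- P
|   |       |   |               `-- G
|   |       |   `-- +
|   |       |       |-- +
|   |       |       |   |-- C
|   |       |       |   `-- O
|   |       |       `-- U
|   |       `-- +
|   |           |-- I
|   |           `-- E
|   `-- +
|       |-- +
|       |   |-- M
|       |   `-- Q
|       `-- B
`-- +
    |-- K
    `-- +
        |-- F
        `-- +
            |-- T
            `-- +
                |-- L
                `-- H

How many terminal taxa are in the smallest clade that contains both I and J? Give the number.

12

The MRCA of I and J is the node subtending (((N,S),(J,(D,(R,(P,G)))),((C,O),U)),(I,E)).
That clade contains 12 terminal taxa: C, D, E, G, I, J, N, O, P, R, S, U.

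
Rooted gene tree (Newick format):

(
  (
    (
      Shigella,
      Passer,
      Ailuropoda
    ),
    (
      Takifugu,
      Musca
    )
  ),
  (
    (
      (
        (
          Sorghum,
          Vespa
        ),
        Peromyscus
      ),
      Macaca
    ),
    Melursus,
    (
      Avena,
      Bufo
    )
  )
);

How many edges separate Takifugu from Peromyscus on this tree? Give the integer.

7

The MRCA of Takifugu and Peromyscus is the root of the tree.
From Takifugu up to that node: 3 branches. From Peromyscus up to the same node: 4 branches. Total: 3 + 4 = 7.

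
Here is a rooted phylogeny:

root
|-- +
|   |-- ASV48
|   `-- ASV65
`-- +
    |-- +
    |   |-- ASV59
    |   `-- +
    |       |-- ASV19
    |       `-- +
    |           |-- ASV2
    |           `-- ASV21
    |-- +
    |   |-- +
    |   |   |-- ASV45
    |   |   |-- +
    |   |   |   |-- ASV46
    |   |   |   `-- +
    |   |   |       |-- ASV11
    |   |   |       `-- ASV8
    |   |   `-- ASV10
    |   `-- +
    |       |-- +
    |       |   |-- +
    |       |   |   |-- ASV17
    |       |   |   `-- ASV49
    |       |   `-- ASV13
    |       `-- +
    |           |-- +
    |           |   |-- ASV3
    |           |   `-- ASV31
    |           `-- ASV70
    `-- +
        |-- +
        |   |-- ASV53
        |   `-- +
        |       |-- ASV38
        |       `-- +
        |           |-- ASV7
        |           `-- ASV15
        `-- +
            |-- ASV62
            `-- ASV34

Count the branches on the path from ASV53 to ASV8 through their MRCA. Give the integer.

The MRCA of ASV53 and ASV8 is the node subtending ((ASV59,(ASV19,(ASV2,ASV21))),((ASV45,(ASV46,(ASV11,ASV8)),ASV10),(((ASV17,ASV49),ASV13),((ASV3,ASV31),ASV70))),((ASV53,(ASV38,(ASV7,ASV15))),(ASV62,ASV34))).
From ASV53 up to that node: 3 branches. From ASV8 up to the same node: 5 branches. Total: 3 + 5 = 8.

8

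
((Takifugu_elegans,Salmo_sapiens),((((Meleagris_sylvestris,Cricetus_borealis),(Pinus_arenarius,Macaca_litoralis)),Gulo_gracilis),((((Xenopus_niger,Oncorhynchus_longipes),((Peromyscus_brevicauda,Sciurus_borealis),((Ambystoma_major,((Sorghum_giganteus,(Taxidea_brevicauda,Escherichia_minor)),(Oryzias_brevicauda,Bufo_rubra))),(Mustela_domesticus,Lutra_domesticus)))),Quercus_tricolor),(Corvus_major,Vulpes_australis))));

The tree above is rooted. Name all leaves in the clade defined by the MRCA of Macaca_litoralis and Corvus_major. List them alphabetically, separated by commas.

Tracing Macaca_litoralis: it sits inside (Pinus_arenarius,Macaca_litoralis).
Tracing Corvus_major: it sits inside (Corvus_major,Vulpes_australis).
The smallest clade enclosing both is ((((Meleagris_sylvestris,Cricetus_borealis),(Pinus_arenarius,Macaca_litoralis)),Gulo_gracilis),((((Xenopus_niger,Oncorhynchus_longipes),((Peromyscus_brevicauda,Sciurus_borealis),((Ambystoma_major,((Sorghum_giganteus,(Taxidea_brevicauda,Escherichia_minor)),(Oryzias_brevicauda,Bufo_rubra))),(Mustela_domesticus,Lutra_domesticus)))),Quercus_tricolor),(Corvus_major,Vulpes_australis))); the answer is its 20 terminal taxa in alphabetical order.

Ambystoma_major, Bufo_rubra, Corvus_major, Cricetus_borealis, Escherichia_minor, Gulo_gracilis, Lutra_domesticus, Macaca_litoralis, Meleagris_sylvestris, Mustela_domesticus, Oncorhynchus_longipes, Oryzias_brevicauda, Peromyscus_brevicauda, Pinus_arenarius, Quercus_tricolor, Sciurus_borealis, Sorghum_giganteus, Taxidea_brevicauda, Vulpes_australis, Xenopus_niger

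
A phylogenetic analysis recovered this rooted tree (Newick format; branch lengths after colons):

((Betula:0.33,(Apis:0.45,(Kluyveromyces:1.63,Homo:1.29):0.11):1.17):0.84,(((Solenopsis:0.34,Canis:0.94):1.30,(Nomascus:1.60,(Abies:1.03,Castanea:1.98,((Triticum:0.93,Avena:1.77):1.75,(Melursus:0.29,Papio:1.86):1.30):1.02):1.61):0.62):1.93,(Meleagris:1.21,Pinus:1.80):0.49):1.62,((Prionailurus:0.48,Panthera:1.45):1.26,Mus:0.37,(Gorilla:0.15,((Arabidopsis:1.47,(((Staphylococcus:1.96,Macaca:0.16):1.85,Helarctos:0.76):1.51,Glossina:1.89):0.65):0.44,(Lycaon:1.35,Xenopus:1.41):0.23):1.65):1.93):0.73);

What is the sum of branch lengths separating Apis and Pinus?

6.37

The path runs Apis → … → MRCA → … → Pinus; the MRCA is the root of the tree.
Branch lengths along that path: 0.45 + 1.17 + 0.84 + 1.62 + 0.49 + 1.80 = 6.37.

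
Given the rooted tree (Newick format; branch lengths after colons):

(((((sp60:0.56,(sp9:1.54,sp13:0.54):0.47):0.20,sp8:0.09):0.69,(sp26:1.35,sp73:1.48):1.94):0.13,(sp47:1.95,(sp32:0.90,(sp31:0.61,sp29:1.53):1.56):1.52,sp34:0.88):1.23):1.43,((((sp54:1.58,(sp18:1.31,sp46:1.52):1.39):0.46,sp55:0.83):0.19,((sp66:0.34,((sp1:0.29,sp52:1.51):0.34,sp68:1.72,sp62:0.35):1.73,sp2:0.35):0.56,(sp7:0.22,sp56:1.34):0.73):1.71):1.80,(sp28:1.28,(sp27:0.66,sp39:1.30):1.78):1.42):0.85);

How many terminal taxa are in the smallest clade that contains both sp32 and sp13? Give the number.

The MRCA of sp32 and sp13 is the node subtending ((((sp60,(sp9,sp13)),sp8),(sp26,sp73)),(sp47,(sp32,(sp31,sp29)),sp34)).
That clade contains 11 terminal taxa: sp13, sp26, sp29, sp31, sp32, sp34, sp47, sp60, sp73, sp8, sp9.

11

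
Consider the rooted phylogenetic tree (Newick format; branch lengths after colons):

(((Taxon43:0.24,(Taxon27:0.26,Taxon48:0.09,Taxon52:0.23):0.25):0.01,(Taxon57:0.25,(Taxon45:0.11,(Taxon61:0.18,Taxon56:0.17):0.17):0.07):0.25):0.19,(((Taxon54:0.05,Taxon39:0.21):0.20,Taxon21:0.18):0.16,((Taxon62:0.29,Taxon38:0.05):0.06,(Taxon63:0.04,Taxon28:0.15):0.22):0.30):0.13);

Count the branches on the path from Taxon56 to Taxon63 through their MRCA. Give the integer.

9

The MRCA of Taxon56 and Taxon63 is the root of the tree.
From Taxon56 up to that node: 5 branches. From Taxon63 up to the same node: 4 branches. Total: 5 + 4 = 9.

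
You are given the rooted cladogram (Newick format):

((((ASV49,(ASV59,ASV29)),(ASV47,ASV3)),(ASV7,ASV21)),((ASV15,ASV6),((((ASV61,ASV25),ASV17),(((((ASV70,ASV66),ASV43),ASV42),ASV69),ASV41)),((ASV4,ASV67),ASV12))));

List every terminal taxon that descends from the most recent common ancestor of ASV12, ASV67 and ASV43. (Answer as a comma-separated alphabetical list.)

Tracing ASV12: it sits inside ((ASV4,ASV67),ASV12).
Tracing ASV67: it sits inside (ASV4,ASV67).
Tracing ASV43: it sits inside ((ASV70,ASV66),ASV43).
The smallest clade enclosing all 3 is ((((ASV61,ASV25),ASV17),(((((ASV70,ASV66),ASV43),ASV42),ASV69),ASV41)),((ASV4,ASV67),ASV12)); the answer is its 12 terminal taxa in alphabetical order.

ASV12, ASV17, ASV25, ASV4, ASV41, ASV42, ASV43, ASV61, ASV66, ASV67, ASV69, ASV70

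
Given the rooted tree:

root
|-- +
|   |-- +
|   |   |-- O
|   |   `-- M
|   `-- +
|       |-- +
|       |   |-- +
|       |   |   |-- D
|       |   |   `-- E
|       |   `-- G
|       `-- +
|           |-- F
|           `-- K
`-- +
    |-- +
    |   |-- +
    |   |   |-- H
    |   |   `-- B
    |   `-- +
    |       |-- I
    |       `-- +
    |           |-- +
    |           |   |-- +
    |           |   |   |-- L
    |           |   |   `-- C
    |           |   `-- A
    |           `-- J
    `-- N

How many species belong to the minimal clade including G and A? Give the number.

15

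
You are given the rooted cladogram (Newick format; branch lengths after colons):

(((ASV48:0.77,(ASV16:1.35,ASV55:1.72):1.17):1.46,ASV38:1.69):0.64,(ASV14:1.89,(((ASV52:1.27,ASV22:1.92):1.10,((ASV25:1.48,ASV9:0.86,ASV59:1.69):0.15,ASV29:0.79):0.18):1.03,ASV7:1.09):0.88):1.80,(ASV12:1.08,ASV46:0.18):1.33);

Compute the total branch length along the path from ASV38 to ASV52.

8.41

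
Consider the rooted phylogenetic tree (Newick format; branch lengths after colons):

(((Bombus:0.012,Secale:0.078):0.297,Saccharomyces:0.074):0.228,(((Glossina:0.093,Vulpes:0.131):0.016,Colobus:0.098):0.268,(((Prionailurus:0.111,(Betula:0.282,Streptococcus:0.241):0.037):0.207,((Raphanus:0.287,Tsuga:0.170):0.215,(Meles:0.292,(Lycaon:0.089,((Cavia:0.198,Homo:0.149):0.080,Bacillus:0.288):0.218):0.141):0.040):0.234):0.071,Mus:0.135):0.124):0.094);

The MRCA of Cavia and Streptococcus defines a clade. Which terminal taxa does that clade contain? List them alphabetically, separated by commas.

Tracing Cavia: it sits inside (Cavia,Homo).
Tracing Streptococcus: it sits inside (Betula,Streptococcus).
The smallest clade enclosing both is ((Prionailurus,(Betula,Streptococcus)),((Raphanus,Tsuga),(Meles,(Lycaon,((Cavia,Homo),Bacillus))))); the answer is its 10 terminal taxa in alphabetical order.

Bacillus, Betula, Cavia, Homo, Lycaon, Meles, Prionailurus, Raphanus, Streptococcus, Tsuga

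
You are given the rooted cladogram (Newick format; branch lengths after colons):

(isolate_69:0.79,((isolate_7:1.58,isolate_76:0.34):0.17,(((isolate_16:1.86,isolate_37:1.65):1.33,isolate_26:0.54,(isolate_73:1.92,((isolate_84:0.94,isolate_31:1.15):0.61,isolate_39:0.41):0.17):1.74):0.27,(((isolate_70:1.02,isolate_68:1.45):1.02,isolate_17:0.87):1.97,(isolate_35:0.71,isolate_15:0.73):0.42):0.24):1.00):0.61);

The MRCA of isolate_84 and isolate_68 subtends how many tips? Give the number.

The MRCA of isolate_84 and isolate_68 is the node subtending (((isolate_16,isolate_37),isolate_26,(isolate_73,((isolate_84,isolate_31),isolate_39))),(((isolate_70,isolate_68),isolate_17),(isolate_35,isolate_15))).
That clade contains 12 terminal taxa: isolate_15, isolate_16, isolate_17, isolate_26, isolate_31, isolate_35, isolate_37, isolate_39, isolate_68, isolate_70, isolate_73, isolate_84.

12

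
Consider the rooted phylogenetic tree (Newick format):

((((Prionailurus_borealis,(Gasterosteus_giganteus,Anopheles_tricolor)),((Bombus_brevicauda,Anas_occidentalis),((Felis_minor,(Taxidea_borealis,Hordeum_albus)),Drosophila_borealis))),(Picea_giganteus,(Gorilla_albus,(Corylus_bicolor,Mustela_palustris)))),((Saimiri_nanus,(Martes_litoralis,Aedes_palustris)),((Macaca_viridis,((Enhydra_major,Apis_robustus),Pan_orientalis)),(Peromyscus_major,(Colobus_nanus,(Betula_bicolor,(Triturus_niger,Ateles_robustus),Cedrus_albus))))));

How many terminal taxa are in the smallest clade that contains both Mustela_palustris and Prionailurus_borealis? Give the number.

The MRCA of Mustela_palustris and Prionailurus_borealis is the node subtending (((Prionailurus_borealis,(Gasterosteus_giganteus,Anopheles_tricolor)),((Bombus_brevicauda,Anas_occidentalis),((Felis_minor,(Taxidea_borealis,Hordeum_albus)),Drosophila_borealis))),(Picea_giganteus,(Gorilla_albus,(Corylus_bicolor,Mustela_palustris)))).
That clade contains 13 terminal taxa: Anas_occidentalis, Anopheles_tricolor, Bombus_brevicauda, Corylus_bicolor, Drosophila_borealis, Felis_minor, Gasterosteus_giganteus, Gorilla_albus, Hordeum_albus, Mustela_palustris, Picea_giganteus, Prionailurus_borealis, Taxidea_borealis.

13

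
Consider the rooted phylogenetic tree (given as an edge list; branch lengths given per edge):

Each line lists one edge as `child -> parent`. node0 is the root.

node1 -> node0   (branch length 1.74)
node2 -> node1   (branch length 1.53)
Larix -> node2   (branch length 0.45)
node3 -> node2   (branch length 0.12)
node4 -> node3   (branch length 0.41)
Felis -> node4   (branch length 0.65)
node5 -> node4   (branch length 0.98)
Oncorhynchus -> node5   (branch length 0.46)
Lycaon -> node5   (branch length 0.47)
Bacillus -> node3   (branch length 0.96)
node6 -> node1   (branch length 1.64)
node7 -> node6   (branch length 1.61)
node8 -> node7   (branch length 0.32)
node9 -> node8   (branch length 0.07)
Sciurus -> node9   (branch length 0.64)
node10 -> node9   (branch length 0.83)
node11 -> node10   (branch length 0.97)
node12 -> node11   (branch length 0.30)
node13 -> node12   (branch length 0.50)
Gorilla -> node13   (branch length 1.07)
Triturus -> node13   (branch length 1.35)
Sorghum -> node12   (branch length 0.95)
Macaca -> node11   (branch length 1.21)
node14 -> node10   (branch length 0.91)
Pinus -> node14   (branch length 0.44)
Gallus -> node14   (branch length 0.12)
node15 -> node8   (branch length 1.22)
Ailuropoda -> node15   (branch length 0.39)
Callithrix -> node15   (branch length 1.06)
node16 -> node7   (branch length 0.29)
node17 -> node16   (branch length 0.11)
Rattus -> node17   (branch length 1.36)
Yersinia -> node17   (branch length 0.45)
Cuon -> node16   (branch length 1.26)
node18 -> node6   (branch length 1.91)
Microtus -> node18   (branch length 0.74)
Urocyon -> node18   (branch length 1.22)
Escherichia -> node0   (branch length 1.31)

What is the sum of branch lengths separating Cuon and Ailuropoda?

3.48

The path runs Cuon → … → MRCA → … → Ailuropoda; the MRCA is the node subtending (((Sciurus,((((Gorilla,Triturus),Sorghum),Macaca),(Pinus,Gallus))),(Ailuropoda,Callithrix)),((Rattus,Yersinia),Cuon)).
Branch lengths along that path: 1.26 + 0.29 + 0.32 + 1.22 + 0.39 = 3.48.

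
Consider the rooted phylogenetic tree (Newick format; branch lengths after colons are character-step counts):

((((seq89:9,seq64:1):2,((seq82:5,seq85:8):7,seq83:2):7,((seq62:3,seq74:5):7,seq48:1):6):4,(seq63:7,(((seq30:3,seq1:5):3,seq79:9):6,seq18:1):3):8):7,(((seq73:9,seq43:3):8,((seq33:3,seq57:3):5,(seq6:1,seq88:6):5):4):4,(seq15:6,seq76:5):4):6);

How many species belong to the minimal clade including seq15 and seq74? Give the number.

21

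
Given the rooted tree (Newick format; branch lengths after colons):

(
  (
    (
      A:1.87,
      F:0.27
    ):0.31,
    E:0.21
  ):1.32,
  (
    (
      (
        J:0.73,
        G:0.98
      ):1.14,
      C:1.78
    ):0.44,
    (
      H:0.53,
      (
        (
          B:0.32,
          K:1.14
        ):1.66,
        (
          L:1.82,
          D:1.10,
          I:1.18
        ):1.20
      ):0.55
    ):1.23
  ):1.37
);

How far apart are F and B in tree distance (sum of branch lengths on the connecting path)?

The path runs F → … → MRCA → … → B; the MRCA is the root of the tree.
Branch lengths along that path: 0.27 + 0.31 + 1.32 + 1.37 + 1.23 + 0.55 + 1.66 + 0.32 = 7.03.

7.03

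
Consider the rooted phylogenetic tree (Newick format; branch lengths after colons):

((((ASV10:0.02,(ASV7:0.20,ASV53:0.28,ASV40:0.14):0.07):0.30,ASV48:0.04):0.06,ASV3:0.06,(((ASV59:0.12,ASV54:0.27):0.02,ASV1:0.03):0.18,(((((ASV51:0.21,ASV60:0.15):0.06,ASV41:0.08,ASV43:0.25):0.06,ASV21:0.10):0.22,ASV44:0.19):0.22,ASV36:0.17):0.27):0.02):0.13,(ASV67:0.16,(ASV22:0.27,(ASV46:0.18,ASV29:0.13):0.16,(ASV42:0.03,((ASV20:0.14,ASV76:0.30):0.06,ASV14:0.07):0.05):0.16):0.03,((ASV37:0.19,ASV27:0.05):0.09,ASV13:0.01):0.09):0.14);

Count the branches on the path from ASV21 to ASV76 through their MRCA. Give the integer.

12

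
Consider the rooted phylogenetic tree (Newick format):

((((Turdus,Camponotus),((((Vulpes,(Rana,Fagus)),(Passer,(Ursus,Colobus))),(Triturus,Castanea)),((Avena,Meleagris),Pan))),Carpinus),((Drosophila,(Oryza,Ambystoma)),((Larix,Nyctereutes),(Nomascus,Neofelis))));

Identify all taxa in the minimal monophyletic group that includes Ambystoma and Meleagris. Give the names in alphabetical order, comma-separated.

Tracing Ambystoma: it sits inside (Oryza,Ambystoma).
Tracing Meleagris: it sits inside (Avena,Meleagris).
The smallest clade enclosing both is the whole tree (their MRCA is the root), so the answer is all 21 tips in alphabetical order.

Ambystoma, Avena, Camponotus, Carpinus, Castanea, Colobus, Drosophila, Fagus, Larix, Meleagris, Neofelis, Nomascus, Nyctereutes, Oryza, Pan, Passer, Rana, Triturus, Turdus, Ursus, Vulpes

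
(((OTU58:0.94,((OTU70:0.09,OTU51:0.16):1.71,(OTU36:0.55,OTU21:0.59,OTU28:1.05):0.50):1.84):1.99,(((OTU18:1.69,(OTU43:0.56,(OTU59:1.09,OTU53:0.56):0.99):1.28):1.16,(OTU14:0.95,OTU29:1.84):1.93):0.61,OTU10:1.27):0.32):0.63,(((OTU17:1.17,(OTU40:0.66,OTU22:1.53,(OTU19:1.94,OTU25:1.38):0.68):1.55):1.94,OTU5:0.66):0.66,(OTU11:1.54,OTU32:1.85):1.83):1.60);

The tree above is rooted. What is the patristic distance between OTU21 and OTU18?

8.70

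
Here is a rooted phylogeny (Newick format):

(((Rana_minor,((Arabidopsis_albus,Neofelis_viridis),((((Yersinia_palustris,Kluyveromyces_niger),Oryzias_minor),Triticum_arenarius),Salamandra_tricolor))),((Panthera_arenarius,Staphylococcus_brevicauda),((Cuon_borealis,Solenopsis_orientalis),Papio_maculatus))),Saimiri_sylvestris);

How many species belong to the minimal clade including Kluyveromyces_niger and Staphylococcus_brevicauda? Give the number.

13

The MRCA of Kluyveromyces_niger and Staphylococcus_brevicauda is the node subtending ((Rana_minor,((Arabidopsis_albus,Neofelis_viridis),((((Yersinia_palustris,Kluyveromyces_niger),Oryzias_minor),Triticum_arenarius),Salamandra_tricolor))),((Panthera_arenarius,Staphylococcus_brevicauda),((Cuon_borealis,Solenopsis_orientalis),Papio_maculatus))).
That clade contains 13 terminal taxa: Arabidopsis_albus, Cuon_borealis, Kluyveromyces_niger, Neofelis_viridis, Oryzias_minor, Panthera_arenarius, Papio_maculatus, Rana_minor, Salamandra_tricolor, Solenopsis_orientalis, Staphylococcus_brevicauda, Triticum_arenarius, Yersinia_palustris.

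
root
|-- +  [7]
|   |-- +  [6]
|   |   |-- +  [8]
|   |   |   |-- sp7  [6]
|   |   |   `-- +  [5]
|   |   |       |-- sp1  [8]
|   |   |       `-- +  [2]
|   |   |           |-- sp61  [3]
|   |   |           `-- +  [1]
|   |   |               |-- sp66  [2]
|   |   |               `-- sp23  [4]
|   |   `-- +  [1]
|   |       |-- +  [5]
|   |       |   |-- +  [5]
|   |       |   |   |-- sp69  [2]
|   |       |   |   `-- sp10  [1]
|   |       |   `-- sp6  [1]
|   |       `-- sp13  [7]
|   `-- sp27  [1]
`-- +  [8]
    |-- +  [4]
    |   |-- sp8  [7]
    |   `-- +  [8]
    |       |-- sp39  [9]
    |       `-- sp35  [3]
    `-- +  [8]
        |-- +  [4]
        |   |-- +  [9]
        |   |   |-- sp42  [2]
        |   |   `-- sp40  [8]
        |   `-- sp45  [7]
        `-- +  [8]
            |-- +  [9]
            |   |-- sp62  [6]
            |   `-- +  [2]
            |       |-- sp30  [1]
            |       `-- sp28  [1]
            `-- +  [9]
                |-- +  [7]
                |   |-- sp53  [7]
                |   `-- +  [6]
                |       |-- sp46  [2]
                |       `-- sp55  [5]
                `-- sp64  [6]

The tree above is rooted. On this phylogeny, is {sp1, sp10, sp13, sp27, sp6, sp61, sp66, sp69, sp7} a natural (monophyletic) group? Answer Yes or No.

No

The MRCA of the listed taxa subtends (((sp7,(sp1,(sp61,(sp66,sp23)))),(((sp69,sp10),sp6),sp13)),sp27).
That clade also contains sp23, which is not in the proposed group, so the group is not monophyletic.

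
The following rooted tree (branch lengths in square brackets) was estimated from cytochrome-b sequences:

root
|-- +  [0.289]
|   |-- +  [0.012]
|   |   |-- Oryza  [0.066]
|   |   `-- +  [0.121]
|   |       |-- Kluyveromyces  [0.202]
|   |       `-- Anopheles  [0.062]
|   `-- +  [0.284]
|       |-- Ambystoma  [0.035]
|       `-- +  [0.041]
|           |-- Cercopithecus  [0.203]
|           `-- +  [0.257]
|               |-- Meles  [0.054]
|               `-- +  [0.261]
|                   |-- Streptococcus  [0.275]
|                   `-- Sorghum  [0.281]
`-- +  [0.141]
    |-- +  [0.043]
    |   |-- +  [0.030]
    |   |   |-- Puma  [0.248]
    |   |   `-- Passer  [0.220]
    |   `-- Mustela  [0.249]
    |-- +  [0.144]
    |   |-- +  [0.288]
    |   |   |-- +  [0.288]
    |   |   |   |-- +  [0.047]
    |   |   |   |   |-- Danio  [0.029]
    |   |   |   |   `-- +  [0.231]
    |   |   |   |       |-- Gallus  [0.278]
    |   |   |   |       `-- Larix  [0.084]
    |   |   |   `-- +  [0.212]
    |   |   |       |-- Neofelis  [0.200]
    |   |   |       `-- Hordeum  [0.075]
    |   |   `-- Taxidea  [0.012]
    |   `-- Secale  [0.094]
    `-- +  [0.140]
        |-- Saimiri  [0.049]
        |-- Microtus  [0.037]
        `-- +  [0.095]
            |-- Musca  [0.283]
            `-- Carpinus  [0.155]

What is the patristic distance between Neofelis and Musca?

The path runs Neofelis → … → MRCA → … → Musca; the MRCA is the node subtending (((Puma,Passer),Mustela),((((Danio,(Gallus,Larix)),(Neofelis,Hordeum)),Taxidea),Secale),(Saimiri,Microtus,(Musca,Carpinus))).
Branch lengths along that path: 0.200 + 0.212 + 0.288 + 0.288 + 0.144 + 0.140 + 0.095 + 0.283 = 1.650.

1.650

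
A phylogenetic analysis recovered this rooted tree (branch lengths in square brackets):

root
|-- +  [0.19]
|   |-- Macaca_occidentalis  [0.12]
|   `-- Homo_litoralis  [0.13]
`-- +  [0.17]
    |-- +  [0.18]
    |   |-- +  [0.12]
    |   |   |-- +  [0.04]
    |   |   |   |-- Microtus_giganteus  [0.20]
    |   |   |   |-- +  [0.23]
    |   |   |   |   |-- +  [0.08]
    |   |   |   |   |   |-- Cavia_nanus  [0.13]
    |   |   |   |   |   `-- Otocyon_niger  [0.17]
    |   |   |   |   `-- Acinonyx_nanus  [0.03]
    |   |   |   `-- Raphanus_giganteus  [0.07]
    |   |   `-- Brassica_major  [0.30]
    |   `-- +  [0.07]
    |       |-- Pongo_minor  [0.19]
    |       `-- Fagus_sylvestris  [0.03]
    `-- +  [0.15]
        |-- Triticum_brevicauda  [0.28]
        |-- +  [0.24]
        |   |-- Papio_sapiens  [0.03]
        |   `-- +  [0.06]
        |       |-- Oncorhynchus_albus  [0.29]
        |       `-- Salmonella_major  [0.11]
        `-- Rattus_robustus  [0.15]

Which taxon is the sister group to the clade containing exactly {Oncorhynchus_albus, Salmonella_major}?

The clade containing exactly {Oncorhynchus_albus, Salmonella_major} attaches to the tree at the node subtending (Papio_sapiens,(Oncorhynchus_albus,Salmonella_major)).
The other lineage descending from that same node — the sister group — is the single tip Papio_sapiens.

Papio_sapiens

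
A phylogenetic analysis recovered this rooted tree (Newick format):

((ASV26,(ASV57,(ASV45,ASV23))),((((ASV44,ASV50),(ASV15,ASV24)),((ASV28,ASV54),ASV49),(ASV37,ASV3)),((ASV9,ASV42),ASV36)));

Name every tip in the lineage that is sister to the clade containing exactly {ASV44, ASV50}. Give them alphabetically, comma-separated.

ASV15, ASV24

The clade containing exactly {ASV44, ASV50} attaches to the tree at the node subtending ((ASV44,ASV50),(ASV15,ASV24)).
The other lineage descending from that same node — the sister group — is (ASV15,ASV24); its 2 tips in alphabetical order are the answer.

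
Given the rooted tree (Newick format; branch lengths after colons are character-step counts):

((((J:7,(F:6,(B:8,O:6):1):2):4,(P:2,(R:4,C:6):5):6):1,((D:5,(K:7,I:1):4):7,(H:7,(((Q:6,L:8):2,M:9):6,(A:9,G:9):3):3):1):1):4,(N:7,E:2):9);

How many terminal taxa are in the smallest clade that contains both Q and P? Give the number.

The MRCA of Q and P is the node subtending (((J,(F,(B,O))),(P,(R,C))),((D,(K,I)),(H,(((Q,L),M),(A,G))))).
That clade contains 16 terminal taxa: A, B, C, D, F, G, H, I, J, K, L, M, O, P, Q, R.

16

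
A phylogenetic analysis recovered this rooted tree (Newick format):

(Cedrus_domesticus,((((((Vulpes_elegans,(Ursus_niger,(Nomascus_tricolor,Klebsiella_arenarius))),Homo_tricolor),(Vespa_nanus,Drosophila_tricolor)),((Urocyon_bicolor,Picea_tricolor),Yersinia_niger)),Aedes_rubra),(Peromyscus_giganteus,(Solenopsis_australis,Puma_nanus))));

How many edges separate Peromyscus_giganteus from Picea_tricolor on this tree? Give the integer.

7

The MRCA of Peromyscus_giganteus and Picea_tricolor is the node subtending ((((((Vulpes_elegans,(Ursus_niger,(Nomascus_tricolor,Klebsiella_arenarius))),Homo_tricolor),(Vespa_nanus,Drosophila_tricolor)),((Urocyon_bicolor,Picea_tricolor),Yersinia_niger)),Aedes_rubra),(Peromyscus_giganteus,(Solenopsis_australis,Puma_nanus))).
From Peromyscus_giganteus up to that node: 2 branches. From Picea_tricolor up to the same node: 5 branches. Total: 2 + 5 = 7.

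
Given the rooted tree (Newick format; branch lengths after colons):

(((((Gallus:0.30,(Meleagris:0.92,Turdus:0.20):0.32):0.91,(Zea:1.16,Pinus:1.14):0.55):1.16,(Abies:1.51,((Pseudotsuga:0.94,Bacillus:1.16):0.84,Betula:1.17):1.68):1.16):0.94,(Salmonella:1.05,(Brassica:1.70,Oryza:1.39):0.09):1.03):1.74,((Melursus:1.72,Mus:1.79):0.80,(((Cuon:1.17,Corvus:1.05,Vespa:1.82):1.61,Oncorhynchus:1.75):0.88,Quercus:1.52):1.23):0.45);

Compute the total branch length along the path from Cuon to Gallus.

10.39

The path runs Cuon → … → MRCA → … → Gallus; the MRCA is the root of the tree.
Branch lengths along that path: 1.17 + 1.61 + 0.88 + 1.23 + 0.45 + 1.74 + 0.94 + 1.16 + 0.91 + 0.30 = 10.39.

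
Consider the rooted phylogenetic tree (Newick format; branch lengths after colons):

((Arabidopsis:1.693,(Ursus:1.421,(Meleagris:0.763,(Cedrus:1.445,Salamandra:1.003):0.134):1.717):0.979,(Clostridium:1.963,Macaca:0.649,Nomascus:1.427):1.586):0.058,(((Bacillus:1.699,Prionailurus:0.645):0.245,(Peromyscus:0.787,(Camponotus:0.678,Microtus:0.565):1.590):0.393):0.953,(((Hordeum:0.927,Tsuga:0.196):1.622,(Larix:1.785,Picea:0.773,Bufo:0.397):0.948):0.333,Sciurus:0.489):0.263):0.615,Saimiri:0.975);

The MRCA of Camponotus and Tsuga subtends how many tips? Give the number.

The MRCA of Camponotus and Tsuga is the node subtending (((Bacillus,Prionailurus),(Peromyscus,(Camponotus,Microtus))),(((Hordeum,Tsuga),(Larix,Picea,Bufo)),Sciurus)).
That clade contains 11 terminal taxa: Bacillus, Bufo, Camponotus, Hordeum, Larix, Microtus, Peromyscus, Picea, Prionailurus, Sciurus, Tsuga.

11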